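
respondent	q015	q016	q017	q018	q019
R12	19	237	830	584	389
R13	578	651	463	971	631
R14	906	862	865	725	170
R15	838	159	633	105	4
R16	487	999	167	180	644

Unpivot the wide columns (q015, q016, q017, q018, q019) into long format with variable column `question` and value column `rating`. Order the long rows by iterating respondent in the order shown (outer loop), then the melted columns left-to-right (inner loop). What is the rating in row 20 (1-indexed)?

25 rows total (5 × 5). Row 20: index ⌊(20-1)/5⌋ = 3 into respondent → R15; (20-1) mod 5 = 4 into the melted columns → q019.
So row 20 is (R15, q019, 4); rating = 4.

4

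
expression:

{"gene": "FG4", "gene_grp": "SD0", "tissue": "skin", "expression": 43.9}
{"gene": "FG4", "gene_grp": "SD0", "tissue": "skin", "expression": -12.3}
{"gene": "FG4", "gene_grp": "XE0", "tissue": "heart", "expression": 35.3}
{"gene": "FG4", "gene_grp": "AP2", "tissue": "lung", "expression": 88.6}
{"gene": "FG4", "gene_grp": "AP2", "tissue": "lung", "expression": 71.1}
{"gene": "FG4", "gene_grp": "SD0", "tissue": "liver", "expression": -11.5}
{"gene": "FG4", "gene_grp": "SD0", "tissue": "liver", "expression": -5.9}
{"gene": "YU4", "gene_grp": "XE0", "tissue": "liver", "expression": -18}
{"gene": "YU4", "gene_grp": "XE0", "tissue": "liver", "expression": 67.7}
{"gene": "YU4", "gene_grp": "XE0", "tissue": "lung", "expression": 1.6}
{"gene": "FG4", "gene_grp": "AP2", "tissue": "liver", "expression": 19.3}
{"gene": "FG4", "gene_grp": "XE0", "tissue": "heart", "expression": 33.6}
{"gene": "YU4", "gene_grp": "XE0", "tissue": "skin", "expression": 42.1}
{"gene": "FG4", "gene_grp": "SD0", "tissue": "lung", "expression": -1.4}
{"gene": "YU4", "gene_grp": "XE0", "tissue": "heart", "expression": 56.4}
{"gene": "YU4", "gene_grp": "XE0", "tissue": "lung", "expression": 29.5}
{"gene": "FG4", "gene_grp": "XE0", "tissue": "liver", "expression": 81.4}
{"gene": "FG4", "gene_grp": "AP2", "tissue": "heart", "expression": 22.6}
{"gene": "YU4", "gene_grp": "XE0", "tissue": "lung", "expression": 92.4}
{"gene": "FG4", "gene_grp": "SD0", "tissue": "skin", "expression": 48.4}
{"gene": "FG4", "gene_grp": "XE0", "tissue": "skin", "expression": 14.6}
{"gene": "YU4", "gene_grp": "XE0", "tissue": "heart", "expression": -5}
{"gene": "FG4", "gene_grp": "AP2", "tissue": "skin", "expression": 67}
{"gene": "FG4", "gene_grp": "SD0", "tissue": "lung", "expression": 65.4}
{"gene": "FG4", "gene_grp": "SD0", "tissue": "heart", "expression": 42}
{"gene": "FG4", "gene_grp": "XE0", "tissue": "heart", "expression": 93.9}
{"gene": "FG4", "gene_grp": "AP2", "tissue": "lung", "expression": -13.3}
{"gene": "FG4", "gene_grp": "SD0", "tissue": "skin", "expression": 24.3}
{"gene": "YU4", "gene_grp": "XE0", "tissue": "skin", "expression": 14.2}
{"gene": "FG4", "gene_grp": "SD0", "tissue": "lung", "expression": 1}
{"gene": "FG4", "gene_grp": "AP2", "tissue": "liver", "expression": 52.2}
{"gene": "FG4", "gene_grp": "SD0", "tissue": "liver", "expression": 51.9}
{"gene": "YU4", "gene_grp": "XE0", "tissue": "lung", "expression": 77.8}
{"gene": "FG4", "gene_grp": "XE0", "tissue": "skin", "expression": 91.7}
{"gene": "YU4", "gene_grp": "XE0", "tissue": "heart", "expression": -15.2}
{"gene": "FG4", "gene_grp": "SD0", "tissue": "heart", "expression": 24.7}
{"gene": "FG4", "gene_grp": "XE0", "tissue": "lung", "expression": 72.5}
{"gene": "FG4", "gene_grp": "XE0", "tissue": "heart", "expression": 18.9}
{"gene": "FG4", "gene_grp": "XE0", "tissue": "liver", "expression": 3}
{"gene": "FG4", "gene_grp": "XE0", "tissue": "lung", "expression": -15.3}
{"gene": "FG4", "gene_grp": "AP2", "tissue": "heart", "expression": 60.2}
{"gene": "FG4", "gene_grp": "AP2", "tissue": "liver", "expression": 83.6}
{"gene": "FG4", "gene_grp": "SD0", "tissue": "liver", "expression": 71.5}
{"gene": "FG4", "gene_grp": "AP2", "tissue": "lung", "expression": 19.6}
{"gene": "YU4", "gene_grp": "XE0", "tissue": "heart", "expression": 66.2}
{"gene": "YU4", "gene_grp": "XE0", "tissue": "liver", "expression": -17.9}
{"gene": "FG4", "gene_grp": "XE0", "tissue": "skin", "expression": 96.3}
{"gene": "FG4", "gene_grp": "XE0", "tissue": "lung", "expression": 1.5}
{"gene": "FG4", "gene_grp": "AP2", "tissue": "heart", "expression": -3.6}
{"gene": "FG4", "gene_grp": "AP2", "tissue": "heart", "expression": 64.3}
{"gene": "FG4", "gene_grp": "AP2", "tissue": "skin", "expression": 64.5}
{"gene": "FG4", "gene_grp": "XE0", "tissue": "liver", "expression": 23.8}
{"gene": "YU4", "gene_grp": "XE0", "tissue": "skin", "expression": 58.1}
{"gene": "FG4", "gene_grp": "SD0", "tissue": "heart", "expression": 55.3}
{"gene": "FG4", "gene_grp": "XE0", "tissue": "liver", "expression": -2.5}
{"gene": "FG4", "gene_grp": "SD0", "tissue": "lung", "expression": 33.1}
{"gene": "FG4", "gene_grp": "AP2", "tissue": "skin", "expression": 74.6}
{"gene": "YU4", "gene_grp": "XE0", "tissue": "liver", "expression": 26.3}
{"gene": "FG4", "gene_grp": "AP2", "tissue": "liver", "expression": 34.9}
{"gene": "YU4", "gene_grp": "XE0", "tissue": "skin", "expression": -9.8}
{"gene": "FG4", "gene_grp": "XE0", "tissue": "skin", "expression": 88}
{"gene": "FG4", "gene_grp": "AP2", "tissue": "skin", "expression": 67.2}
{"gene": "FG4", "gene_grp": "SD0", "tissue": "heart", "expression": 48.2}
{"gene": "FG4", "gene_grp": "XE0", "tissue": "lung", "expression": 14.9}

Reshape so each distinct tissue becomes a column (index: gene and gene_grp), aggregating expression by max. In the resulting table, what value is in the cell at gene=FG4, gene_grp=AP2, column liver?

Rows with gene=FG4, gene_grp=AP2 and tissue=liver: expression values are 19.3, 52.2, 83.6, 34.9.
max(19.3, 52.2, 83.6, 34.9) = 83.6.

83.6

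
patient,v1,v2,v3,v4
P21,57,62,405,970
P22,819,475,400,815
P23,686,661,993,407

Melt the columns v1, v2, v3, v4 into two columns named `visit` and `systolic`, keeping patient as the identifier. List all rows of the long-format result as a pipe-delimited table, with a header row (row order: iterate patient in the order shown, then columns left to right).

| patient | visit | systolic |
| P21 | v1 | 57 |
| P21 | v2 | 62 |
| P21 | v3 | 405 |
| P21 | v4 | 970 |
| P22 | v1 | 819 |
| P22 | v2 | 475 |
| P22 | v3 | 400 |
| P22 | v4 | 815 |
| P23 | v1 | 686 |
| P23 | v2 | 661 |
| P23 | v3 | 993 |
| P23 | v4 | 407 |

Each (patient, column) pair becomes one row: 3 × 4 = 12 rows.
For example, (P21, v1) → systolic=57.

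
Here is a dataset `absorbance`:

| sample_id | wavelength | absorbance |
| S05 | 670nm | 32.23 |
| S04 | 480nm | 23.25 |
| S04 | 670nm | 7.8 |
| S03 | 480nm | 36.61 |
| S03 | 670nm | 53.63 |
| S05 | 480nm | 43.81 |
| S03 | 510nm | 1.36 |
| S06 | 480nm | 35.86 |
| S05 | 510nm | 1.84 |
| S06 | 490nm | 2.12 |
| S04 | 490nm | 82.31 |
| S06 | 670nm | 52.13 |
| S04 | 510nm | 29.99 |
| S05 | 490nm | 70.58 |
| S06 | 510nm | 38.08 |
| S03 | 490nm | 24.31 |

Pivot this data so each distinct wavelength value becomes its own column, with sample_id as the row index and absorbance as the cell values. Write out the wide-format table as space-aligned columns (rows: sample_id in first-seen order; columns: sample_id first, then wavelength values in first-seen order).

sample_id  670nm  480nm  510nm  490nm
S05        32.23  43.81  1.84   70.58
S04        7.8    23.25  29.99  82.31
S03        53.63  36.61  1.36   24.31
S06        52.13  35.86  38.08  2.12 

Columns: sample_id plus the 4 distinct wavelength values (670nm, 480nm, 510nm, 490nm).
For example, row S05 column 670nm takes absorbance=32.23 from the long row (S05, 670nm).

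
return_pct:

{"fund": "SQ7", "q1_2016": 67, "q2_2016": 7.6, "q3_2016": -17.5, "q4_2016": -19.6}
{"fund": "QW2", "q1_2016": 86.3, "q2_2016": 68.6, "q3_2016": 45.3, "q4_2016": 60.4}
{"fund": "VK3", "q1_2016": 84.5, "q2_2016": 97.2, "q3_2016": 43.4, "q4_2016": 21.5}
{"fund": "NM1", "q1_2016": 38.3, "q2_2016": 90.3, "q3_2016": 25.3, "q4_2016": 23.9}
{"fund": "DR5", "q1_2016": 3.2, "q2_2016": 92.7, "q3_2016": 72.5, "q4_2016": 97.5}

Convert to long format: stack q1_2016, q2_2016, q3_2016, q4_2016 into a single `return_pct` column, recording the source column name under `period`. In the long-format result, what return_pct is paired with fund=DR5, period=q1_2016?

Unpivoting turns each (fund, wide-column) pair into one long row.
The wide cell at row DR5, column q1_2016 holds 3.2, so the long row (DR5, q1_2016) has return_pct=3.2.

3.2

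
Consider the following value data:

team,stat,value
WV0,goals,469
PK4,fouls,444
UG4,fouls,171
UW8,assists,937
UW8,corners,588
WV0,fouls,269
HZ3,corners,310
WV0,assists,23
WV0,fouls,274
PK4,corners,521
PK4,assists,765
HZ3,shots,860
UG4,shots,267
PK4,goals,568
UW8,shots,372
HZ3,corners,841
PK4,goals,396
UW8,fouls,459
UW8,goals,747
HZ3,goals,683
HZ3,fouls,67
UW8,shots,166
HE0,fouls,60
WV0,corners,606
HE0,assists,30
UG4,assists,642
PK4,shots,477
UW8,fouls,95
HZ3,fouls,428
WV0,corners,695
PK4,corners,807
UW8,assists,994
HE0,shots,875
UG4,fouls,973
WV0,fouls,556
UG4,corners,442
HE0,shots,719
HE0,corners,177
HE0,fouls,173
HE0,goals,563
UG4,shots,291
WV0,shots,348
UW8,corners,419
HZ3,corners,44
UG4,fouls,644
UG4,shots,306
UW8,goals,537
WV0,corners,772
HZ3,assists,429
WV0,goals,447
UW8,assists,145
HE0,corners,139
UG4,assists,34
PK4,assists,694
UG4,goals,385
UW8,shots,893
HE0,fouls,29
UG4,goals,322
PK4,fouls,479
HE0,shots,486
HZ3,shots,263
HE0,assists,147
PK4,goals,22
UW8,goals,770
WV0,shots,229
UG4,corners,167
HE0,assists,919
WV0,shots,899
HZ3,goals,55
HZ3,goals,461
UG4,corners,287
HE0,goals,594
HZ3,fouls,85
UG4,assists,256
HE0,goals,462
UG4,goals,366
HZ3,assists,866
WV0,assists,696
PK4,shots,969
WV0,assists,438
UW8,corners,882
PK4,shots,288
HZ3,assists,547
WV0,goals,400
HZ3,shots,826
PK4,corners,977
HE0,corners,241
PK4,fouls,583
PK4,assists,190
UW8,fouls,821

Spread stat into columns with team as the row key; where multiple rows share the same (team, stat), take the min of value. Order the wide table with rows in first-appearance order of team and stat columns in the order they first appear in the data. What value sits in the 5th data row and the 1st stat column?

55

With rows in first-appearance order of team, row 5 is team=HZ3. stat columns in first-appearance order: goals, fouls, assists, corners, shots; column 1 is goals.
Long rows with team=HZ3, stat=goals: min(683, 55, 461) = 55.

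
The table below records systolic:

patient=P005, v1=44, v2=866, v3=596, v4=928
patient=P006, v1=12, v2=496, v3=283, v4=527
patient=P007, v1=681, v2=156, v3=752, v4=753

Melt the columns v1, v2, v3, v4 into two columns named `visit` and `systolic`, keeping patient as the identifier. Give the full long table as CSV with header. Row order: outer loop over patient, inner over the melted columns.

Each (patient, column) pair becomes one row: 3 × 4 = 12 rows.
For example, (P005, v1) → systolic=44.

patient,visit,systolic
P005,v1,44
P005,v2,866
P005,v3,596
P005,v4,928
P006,v1,12
P006,v2,496
P006,v3,283
P006,v4,527
P007,v1,681
P007,v2,156
P007,v3,752
P007,v4,753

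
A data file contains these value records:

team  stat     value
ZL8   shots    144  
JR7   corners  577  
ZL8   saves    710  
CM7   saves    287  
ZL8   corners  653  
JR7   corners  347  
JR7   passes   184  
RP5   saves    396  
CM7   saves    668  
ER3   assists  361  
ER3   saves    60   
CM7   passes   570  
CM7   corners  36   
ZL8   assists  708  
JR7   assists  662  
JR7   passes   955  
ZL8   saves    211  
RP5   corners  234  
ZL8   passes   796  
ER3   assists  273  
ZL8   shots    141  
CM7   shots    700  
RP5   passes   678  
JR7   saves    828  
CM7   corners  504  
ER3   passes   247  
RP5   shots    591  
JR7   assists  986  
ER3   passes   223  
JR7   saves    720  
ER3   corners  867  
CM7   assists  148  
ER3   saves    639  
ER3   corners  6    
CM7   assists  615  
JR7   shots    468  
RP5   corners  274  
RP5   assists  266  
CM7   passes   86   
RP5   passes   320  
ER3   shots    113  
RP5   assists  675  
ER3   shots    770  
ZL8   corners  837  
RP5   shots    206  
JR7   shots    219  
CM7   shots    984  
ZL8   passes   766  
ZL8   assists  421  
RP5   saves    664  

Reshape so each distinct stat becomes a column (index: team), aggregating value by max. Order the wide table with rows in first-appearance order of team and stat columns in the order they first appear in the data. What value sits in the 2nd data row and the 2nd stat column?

577

With rows in first-appearance order of team, row 2 is team=JR7. stat columns in first-appearance order: shots, corners, saves, passes, assists; column 2 is corners.
Long rows with team=JR7, stat=corners: max(577, 347) = 577.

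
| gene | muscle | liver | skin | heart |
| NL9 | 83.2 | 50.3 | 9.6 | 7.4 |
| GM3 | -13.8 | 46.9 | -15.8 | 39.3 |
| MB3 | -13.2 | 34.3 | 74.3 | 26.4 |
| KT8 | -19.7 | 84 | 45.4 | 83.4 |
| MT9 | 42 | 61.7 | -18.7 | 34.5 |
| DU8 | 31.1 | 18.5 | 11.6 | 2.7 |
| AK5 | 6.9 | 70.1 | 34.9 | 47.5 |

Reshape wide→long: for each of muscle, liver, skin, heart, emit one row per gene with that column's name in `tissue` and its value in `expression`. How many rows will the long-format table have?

28

7 gene values × 4 melted columns = 28 rows.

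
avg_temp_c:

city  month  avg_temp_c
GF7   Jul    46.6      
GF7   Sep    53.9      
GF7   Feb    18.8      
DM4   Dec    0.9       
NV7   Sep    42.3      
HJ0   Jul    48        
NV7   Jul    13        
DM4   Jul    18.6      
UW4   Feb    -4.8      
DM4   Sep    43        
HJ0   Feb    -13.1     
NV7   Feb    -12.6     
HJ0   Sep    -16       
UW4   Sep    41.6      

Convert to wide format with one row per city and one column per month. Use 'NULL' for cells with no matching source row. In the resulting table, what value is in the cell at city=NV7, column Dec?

NULL

No long-format row has city=NV7 and month=Dec, so the cell is NULL.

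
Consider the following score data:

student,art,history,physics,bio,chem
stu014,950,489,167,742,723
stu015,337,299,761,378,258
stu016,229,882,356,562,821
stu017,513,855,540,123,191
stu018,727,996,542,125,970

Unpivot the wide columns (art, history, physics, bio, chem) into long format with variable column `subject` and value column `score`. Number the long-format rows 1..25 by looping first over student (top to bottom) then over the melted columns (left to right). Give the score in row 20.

191

25 rows total (5 × 5). Row 20: index ⌊(20-1)/5⌋ = 3 into student → stu017; (20-1) mod 5 = 4 into the melted columns → chem.
So row 20 is (stu017, chem, 191); score = 191.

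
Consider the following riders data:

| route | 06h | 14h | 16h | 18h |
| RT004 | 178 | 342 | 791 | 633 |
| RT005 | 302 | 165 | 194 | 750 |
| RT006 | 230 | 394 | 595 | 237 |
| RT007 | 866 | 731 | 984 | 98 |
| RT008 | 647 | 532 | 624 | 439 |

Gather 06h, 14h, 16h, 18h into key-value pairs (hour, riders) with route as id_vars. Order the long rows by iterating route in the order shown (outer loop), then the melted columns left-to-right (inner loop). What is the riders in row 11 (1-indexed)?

595

20 rows total (5 × 4). Row 11: index ⌊(11-1)/4⌋ = 2 into route → RT006; (11-1) mod 4 = 2 into the melted columns → 16h.
So row 11 is (RT006, 16h, 595); riders = 595.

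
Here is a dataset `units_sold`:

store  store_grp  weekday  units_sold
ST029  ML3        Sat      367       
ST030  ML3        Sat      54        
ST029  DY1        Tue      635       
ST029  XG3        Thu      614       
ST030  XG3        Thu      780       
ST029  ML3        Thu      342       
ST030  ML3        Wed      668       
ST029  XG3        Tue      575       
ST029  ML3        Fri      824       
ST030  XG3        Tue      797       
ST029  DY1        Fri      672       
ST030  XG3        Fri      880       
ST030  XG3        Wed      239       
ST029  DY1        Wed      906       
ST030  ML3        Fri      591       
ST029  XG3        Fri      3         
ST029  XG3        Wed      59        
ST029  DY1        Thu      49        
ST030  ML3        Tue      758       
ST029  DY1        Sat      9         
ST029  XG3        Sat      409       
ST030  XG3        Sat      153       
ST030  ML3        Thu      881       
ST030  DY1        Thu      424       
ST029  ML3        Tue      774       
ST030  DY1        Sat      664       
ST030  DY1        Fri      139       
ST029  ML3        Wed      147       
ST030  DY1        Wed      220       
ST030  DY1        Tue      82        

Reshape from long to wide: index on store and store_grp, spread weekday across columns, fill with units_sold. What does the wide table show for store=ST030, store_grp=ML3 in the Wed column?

Wide layout: rows indexed by store and store_grp, columns are the 5 distinct weekday values (Sat, Tue, Thu, Wed, Fri).
Cell (store=ST030, store_grp=ML3, weekday=Wed) draws from the long row where store=ST030, store_grp=ML3 and weekday=Wed, which has units_sold=668.

668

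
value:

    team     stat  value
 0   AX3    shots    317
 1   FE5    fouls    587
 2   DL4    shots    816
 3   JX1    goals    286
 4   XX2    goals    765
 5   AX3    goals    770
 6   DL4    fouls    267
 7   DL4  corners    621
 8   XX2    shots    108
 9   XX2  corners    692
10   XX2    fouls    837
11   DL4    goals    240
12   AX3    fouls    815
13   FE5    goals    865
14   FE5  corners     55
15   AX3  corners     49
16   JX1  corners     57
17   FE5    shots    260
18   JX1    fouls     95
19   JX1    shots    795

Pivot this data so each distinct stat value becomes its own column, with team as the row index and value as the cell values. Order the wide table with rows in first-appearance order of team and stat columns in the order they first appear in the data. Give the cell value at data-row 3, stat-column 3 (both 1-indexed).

240

With rows in first-appearance order of team, row 3 is team=DL4. stat columns in first-appearance order: shots, fouls, goals, corners; column 3 is goals.
Long rows with team=DL4, stat=goals: value = 240.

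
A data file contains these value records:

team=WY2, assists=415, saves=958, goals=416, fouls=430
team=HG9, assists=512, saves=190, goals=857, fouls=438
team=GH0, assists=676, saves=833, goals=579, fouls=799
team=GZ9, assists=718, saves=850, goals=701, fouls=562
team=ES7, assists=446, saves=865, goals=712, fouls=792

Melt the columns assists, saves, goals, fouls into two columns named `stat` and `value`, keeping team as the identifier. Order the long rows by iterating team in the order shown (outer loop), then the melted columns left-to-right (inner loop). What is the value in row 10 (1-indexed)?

20 rows total (5 × 4). Row 10: index ⌊(10-1)/4⌋ = 2 into team → GH0; (10-1) mod 4 = 1 into the melted columns → saves.
So row 10 is (GH0, saves, 833); value = 833.

833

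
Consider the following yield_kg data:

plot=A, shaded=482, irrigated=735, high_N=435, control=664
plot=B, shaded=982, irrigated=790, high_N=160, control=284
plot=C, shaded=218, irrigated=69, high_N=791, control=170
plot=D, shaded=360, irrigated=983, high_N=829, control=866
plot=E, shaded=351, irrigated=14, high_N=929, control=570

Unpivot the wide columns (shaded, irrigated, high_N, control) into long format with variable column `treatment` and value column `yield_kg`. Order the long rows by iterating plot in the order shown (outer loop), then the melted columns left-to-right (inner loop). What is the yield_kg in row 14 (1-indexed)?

20 rows total (5 × 4). Row 14: index ⌊(14-1)/4⌋ = 3 into plot → D; (14-1) mod 4 = 1 into the melted columns → irrigated.
So row 14 is (D, irrigated, 983); yield_kg = 983.

983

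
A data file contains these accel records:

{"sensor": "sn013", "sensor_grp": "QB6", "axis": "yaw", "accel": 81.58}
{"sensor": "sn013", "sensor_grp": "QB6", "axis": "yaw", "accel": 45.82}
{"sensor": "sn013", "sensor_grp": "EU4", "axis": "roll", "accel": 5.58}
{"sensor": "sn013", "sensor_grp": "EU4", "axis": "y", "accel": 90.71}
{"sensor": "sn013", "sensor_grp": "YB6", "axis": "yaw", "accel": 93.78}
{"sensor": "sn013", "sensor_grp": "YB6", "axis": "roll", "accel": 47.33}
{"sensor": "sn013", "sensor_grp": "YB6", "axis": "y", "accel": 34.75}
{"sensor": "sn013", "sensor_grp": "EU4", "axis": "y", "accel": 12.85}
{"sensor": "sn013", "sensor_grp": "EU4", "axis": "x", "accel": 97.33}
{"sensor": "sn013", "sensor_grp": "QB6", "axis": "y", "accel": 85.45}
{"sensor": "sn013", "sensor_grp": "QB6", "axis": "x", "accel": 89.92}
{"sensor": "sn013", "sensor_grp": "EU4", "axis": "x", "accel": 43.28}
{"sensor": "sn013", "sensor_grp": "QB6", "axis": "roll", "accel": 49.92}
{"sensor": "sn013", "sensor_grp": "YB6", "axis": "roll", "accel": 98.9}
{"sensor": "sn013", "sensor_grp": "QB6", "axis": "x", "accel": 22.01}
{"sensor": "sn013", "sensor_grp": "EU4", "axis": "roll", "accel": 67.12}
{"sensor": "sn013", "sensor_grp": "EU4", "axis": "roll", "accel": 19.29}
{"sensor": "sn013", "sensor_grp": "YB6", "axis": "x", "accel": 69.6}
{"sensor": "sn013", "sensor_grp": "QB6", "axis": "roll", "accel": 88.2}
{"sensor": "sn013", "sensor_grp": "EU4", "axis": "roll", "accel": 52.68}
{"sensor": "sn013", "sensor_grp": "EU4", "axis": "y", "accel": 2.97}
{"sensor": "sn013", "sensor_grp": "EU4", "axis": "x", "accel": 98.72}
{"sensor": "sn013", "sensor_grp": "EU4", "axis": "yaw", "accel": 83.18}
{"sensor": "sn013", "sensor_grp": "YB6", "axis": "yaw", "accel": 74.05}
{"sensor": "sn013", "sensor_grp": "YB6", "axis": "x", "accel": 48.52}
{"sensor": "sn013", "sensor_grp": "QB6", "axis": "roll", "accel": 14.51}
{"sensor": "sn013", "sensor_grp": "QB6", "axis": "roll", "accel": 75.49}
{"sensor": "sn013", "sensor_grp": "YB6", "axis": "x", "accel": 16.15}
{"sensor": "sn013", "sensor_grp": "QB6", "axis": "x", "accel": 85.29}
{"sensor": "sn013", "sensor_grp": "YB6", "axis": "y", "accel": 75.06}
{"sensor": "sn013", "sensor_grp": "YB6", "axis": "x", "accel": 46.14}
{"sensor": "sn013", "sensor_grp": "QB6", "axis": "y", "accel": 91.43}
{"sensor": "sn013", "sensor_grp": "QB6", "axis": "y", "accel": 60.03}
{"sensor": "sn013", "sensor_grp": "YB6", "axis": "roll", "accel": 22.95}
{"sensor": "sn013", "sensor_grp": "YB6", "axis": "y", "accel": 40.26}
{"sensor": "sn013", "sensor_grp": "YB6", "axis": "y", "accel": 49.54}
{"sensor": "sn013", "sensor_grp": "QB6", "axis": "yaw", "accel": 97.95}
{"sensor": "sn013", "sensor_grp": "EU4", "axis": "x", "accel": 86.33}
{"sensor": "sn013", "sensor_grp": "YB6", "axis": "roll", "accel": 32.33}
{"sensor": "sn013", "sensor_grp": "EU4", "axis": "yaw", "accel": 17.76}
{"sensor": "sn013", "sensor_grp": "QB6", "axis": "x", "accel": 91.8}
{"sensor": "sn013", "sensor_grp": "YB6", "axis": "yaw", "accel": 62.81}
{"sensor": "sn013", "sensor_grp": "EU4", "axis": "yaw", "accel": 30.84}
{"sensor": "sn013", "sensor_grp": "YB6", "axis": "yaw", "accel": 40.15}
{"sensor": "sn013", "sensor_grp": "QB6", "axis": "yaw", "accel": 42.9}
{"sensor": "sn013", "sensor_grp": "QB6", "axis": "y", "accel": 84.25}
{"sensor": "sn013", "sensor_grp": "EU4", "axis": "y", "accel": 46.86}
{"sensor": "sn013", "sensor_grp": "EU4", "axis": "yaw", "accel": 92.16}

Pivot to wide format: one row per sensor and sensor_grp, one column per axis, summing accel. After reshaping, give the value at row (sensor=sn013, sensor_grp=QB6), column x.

Rows with sensor=sn013, sensor_grp=QB6 and axis=x: accel values are 89.92, 22.01, 85.29, 91.8.
89.92 + 22.01 + 85.29 + 91.8 = 289.02.

289.02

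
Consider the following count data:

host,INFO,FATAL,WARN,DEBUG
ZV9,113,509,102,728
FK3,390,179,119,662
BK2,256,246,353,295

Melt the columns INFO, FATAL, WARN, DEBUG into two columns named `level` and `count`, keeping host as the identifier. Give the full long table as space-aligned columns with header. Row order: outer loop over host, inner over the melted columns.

host  level  count
ZV9   INFO   113  
ZV9   FATAL  509  
ZV9   WARN   102  
ZV9   DEBUG  728  
FK3   INFO   390  
FK3   FATAL  179  
FK3   WARN   119  
FK3   DEBUG  662  
BK2   INFO   256  
BK2   FATAL  246  
BK2   WARN   353  
BK2   DEBUG  295  

Each (host, column) pair becomes one row: 3 × 4 = 12 rows.
For example, (ZV9, INFO) → count=113.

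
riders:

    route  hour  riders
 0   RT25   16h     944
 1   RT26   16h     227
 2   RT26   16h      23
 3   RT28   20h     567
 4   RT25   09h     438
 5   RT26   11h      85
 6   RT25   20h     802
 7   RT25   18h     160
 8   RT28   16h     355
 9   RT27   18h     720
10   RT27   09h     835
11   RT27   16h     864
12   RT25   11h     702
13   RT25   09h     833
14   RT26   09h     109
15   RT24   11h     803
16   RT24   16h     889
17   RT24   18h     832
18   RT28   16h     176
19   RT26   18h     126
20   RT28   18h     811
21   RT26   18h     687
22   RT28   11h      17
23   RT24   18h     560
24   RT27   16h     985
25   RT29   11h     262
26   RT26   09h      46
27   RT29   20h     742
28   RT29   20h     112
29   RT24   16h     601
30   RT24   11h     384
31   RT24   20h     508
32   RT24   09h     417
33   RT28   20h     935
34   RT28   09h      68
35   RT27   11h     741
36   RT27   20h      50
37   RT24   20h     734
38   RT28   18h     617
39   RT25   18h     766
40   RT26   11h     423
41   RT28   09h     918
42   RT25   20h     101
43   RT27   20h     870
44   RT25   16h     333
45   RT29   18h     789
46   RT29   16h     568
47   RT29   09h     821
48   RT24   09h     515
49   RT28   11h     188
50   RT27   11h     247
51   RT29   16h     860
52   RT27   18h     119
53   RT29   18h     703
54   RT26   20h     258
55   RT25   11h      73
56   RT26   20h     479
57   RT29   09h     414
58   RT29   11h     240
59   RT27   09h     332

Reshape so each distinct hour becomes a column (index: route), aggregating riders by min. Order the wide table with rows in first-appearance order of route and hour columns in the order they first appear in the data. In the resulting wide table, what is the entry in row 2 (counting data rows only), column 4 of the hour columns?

85

With rows in first-appearance order of route, row 2 is route=RT26. hour columns in first-appearance order: 16h, 20h, 09h, 11h, 18h; column 4 is 11h.
Long rows with route=RT26, hour=11h: min(85, 423) = 85.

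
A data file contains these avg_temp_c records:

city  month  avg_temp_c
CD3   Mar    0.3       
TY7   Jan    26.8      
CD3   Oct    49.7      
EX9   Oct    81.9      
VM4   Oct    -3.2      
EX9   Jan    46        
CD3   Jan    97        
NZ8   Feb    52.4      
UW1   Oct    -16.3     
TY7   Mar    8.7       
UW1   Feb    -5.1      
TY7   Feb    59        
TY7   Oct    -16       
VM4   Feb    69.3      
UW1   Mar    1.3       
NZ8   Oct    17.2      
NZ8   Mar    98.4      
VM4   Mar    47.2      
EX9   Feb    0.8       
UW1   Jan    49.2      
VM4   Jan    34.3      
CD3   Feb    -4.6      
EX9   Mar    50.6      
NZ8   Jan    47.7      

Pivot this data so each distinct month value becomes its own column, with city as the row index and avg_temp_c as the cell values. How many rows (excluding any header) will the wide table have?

6

6 distinct city values → 6 rows.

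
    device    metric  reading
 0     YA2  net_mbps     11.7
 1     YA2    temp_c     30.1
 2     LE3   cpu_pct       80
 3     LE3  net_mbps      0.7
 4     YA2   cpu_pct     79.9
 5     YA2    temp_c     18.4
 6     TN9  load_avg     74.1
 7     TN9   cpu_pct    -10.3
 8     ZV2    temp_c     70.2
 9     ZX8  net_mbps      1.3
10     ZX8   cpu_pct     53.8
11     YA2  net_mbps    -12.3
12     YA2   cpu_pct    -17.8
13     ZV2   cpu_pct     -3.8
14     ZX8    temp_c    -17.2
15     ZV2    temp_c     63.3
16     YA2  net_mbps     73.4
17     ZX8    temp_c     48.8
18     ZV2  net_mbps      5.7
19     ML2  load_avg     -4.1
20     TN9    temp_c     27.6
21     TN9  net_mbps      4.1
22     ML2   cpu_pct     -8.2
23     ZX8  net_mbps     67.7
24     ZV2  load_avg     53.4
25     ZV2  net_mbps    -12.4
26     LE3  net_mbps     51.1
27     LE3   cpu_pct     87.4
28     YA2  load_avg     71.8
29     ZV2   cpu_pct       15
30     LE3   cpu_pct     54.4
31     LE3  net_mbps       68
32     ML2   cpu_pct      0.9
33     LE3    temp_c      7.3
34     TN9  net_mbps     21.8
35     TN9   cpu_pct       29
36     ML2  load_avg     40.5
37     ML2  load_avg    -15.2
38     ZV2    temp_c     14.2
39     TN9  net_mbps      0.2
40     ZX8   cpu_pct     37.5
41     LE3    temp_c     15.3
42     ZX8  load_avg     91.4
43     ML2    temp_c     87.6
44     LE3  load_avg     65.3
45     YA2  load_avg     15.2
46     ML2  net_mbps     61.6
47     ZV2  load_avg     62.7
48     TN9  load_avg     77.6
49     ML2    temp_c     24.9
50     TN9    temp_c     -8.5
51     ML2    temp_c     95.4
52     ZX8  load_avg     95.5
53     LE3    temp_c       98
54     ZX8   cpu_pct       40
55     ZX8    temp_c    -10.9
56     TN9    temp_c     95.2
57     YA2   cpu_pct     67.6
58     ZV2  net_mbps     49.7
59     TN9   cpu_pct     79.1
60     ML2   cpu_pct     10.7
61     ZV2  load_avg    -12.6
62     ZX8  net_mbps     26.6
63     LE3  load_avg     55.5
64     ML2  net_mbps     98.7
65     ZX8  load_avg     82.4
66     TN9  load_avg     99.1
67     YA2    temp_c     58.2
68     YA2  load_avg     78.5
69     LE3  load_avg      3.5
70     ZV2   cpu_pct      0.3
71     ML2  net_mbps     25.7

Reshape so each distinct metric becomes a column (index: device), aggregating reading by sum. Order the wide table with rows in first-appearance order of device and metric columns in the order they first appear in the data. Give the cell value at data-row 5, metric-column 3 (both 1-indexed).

With rows in first-appearance order of device, row 5 is device=ZX8. metric columns in first-appearance order: net_mbps, temp_c, cpu_pct, load_avg; column 3 is cpu_pct.
Long rows with device=ZX8, metric=cpu_pct: 53.8 + 37.5 + 40 = 131.3.

131.3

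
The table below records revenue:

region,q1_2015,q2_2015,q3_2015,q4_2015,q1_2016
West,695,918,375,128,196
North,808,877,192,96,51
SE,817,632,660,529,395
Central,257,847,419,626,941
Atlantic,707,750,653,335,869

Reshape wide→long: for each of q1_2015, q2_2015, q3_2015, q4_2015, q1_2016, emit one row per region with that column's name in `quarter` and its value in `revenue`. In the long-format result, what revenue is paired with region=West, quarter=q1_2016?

Unpivoting turns each (region, wide-column) pair into one long row.
The wide cell at row West, column q1_2016 holds 196, so the long row (West, q1_2016) has revenue=196.

196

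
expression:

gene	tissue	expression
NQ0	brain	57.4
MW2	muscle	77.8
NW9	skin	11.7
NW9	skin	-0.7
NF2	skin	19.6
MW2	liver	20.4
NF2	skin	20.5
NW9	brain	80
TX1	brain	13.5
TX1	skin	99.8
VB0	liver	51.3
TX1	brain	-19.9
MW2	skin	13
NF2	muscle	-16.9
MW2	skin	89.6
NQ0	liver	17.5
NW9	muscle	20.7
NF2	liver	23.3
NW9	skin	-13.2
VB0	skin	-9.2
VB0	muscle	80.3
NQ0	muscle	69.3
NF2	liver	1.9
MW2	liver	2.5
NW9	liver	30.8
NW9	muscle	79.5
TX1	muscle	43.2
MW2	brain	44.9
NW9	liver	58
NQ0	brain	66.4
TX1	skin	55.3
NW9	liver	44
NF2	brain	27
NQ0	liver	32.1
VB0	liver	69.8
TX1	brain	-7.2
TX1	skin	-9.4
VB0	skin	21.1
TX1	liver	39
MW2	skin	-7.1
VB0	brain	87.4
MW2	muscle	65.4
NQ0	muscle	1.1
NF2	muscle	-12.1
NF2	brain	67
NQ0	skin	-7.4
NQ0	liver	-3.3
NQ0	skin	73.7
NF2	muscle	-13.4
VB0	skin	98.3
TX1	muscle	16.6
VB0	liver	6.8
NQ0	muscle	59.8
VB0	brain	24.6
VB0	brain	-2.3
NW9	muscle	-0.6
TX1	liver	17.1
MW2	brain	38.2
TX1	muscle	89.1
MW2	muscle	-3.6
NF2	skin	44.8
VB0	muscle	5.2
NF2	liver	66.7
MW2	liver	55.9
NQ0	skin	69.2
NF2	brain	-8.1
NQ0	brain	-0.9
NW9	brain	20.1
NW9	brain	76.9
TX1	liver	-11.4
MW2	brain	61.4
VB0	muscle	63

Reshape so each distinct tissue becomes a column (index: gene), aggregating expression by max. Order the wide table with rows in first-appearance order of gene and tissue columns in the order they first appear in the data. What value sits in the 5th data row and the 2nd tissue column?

89.1

With rows in first-appearance order of gene, row 5 is gene=TX1. tissue columns in first-appearance order: brain, muscle, skin, liver; column 2 is muscle.
Long rows with gene=TX1, tissue=muscle: max(43.2, 16.6, 89.1) = 89.1.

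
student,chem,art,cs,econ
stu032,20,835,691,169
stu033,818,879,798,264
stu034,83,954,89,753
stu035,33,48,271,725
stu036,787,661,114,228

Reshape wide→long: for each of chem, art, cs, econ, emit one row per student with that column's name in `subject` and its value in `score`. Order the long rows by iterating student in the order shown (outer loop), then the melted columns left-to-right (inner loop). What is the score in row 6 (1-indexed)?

879

20 rows total (5 × 4). Row 6: index ⌊(6-1)/4⌋ = 1 into student → stu033; (6-1) mod 4 = 1 into the melted columns → art.
So row 6 is (stu033, art, 879); score = 879.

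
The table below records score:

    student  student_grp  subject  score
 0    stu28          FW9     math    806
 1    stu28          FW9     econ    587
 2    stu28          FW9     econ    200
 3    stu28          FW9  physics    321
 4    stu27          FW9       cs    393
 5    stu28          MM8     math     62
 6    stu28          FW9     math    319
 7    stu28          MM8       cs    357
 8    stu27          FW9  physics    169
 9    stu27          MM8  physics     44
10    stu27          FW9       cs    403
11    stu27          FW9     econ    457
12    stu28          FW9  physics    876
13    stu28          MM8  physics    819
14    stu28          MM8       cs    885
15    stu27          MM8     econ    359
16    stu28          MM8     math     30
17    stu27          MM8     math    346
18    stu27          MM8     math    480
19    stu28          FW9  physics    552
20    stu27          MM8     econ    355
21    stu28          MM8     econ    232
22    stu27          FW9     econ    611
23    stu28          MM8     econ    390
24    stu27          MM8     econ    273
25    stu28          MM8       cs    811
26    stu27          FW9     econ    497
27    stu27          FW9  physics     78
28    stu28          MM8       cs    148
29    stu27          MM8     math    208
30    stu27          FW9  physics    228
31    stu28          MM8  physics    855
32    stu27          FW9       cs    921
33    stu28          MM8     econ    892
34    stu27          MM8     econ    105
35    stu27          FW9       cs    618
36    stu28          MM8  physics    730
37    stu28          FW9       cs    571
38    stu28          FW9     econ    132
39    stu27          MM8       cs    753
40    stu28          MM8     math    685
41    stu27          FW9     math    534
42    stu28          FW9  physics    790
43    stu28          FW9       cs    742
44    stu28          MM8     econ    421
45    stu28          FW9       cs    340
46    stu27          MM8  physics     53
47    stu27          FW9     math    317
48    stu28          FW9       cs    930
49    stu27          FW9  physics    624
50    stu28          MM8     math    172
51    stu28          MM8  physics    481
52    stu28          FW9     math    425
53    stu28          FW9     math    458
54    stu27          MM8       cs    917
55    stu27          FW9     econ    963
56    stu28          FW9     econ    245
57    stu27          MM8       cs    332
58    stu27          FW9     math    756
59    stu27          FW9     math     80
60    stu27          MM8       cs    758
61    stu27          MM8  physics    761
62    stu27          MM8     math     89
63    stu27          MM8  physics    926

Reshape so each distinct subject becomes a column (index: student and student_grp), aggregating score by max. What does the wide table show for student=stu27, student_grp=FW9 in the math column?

756

Rows with student=stu27, student_grp=FW9 and subject=math: score values are 534, 317, 756, 80.
max(534, 317, 756, 80) = 756.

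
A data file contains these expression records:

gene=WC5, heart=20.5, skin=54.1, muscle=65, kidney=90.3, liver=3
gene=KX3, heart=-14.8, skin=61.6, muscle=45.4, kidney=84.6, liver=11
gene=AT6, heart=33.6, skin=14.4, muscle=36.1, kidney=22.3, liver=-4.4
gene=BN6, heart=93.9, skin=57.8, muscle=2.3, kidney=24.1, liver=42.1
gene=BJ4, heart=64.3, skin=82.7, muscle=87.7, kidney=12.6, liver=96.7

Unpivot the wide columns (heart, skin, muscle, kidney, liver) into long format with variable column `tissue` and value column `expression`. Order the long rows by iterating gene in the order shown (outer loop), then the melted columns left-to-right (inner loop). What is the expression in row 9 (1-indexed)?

25 rows total (5 × 5). Row 9: index ⌊(9-1)/5⌋ = 1 into gene → KX3; (9-1) mod 5 = 3 into the melted columns → kidney.
So row 9 is (KX3, kidney, 84.6); expression = 84.6.

84.6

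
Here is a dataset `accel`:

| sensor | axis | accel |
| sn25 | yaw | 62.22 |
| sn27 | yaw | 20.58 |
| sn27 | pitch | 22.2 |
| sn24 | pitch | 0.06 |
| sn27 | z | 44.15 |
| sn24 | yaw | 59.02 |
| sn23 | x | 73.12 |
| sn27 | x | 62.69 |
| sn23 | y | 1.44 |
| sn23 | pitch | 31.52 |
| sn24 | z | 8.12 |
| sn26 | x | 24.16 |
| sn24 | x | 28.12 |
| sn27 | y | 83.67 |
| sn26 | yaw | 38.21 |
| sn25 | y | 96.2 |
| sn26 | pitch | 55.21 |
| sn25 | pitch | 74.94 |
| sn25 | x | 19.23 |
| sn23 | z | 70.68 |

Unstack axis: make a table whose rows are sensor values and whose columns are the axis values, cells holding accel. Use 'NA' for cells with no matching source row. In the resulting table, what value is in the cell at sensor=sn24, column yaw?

59.02

The long row with sensor=sn24, axis=yaw has accel=59.02.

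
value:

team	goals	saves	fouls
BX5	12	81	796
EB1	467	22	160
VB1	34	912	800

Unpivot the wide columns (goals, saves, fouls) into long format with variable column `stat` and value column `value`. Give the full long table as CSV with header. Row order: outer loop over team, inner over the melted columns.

team,stat,value
BX5,goals,12
BX5,saves,81
BX5,fouls,796
EB1,goals,467
EB1,saves,22
EB1,fouls,160
VB1,goals,34
VB1,saves,912
VB1,fouls,800

Each (team, column) pair becomes one row: 3 × 3 = 9 rows.
For example, (BX5, goals) → value=12.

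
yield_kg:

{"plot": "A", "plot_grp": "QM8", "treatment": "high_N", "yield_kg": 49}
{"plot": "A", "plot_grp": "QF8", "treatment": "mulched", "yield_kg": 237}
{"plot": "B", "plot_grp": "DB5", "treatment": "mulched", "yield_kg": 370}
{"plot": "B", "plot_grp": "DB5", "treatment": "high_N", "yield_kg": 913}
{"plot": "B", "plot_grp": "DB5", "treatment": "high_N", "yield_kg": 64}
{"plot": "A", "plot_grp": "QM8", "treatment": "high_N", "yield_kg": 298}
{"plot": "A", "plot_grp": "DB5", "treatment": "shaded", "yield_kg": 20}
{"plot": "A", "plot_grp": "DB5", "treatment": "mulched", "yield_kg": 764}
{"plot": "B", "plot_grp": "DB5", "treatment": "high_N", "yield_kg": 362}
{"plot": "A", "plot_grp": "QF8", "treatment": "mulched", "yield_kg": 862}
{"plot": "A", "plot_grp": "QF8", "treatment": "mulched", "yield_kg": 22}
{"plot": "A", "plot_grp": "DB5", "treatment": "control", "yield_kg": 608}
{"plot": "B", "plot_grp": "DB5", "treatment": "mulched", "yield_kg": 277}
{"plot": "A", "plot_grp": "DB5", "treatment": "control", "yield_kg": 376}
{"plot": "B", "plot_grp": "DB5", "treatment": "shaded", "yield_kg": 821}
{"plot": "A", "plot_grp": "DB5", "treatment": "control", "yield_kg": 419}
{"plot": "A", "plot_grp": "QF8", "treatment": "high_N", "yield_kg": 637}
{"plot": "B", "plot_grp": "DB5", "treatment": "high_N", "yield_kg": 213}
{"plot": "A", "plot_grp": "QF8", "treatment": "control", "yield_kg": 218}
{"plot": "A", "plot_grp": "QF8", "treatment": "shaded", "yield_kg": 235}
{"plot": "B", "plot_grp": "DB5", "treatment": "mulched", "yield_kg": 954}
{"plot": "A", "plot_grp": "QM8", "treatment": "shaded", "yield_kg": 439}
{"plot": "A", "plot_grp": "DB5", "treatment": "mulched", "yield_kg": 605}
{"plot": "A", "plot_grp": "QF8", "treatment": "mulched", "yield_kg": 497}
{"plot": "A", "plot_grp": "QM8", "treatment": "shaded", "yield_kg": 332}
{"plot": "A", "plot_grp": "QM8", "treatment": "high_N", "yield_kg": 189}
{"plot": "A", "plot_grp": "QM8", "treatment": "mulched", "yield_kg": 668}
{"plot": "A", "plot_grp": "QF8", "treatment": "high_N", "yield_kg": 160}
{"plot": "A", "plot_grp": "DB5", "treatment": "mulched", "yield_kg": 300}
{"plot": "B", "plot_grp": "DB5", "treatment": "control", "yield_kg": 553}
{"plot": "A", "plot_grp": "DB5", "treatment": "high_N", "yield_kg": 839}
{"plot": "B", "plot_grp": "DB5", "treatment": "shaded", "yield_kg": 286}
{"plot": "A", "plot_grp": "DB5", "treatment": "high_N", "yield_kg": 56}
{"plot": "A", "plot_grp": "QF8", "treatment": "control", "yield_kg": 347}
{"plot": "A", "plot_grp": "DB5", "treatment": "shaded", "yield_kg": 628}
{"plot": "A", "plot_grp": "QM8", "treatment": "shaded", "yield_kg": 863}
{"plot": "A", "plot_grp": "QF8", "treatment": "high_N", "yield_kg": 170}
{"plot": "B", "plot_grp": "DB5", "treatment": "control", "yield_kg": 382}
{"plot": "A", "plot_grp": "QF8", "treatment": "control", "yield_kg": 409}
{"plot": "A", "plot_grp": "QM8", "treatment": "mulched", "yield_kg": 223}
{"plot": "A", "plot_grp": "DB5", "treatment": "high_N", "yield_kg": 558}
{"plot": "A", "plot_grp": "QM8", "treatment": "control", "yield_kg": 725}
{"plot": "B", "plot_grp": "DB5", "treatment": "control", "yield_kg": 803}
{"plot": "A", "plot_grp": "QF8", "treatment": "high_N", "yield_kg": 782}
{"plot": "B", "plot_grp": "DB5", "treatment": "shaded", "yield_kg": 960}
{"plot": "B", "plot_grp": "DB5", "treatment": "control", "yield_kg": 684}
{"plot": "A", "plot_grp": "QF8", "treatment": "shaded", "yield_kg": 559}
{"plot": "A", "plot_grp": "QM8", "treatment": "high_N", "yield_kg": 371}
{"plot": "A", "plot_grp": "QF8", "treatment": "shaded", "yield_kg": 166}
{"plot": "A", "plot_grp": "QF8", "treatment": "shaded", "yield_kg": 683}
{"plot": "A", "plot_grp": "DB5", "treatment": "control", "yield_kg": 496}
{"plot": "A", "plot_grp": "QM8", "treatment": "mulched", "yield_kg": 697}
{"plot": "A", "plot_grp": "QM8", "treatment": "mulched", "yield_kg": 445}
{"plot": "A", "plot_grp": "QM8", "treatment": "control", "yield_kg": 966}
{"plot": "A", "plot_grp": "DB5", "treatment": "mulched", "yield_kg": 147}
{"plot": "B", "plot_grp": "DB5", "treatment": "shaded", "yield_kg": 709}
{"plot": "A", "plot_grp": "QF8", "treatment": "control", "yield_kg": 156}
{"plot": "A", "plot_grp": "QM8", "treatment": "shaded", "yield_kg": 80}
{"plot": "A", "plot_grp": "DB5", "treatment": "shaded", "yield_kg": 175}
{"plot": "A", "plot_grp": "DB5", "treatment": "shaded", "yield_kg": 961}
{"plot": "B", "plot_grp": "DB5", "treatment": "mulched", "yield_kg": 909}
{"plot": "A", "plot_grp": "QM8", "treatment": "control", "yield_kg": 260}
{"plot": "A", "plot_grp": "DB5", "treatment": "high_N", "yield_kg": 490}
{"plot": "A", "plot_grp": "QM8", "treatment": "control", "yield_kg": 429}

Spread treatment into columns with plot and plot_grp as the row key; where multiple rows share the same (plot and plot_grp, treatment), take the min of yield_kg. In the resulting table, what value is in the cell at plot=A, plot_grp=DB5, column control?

Rows with plot=A, plot_grp=DB5 and treatment=control: yield_kg values are 608, 376, 419, 496.
min(608, 376, 419, 496) = 376.

376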